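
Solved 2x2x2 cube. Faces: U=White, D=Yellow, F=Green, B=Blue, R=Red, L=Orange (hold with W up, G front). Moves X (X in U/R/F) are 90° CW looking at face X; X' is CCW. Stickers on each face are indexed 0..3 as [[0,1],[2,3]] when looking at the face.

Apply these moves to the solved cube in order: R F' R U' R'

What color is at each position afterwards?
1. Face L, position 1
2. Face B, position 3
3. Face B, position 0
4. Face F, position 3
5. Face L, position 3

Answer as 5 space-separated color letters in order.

Answer: B B W R W

Derivation:
After move 1 (R): R=RRRR U=WGWG F=GYGY D=YBYB B=WBWB
After move 2 (F'): F=YYGG U=WGRR R=BRYR D=OOYB L=OGOW
After move 3 (R): R=YBRR U=WYRG F=YOGB D=OWYW B=RBGB
After move 4 (U'): U=YGWR F=OGGB R=YORR B=YBGB L=RBOW
After move 5 (R'): R=ORYR U=YGWY F=OGGR D=OGYB B=WBWB
Query 1: L[1] = B
Query 2: B[3] = B
Query 3: B[0] = W
Query 4: F[3] = R
Query 5: L[3] = W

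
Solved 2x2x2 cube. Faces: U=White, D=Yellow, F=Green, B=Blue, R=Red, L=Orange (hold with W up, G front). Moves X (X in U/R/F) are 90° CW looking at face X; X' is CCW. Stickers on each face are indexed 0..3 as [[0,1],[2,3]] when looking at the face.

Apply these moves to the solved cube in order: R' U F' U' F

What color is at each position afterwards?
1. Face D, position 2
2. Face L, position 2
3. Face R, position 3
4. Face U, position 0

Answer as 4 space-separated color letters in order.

Answer: Y O R W

Derivation:
After move 1 (R'): R=RRRR U=WBWB F=GWGW D=YGYG B=YBYB
After move 2 (U): U=WWBB F=RRGW R=YBRR B=OOYB L=GWOO
After move 3 (F'): F=RWRG U=WWYR R=GBYR D=WOYG L=GBOB
After move 4 (U'): U=WRWY F=GBRG R=RWYR B=GBYB L=OOOB
After move 5 (F): F=RGGB U=WRBO R=WWYR D=YRYG L=OWOO
Query 1: D[2] = Y
Query 2: L[2] = O
Query 3: R[3] = R
Query 4: U[0] = W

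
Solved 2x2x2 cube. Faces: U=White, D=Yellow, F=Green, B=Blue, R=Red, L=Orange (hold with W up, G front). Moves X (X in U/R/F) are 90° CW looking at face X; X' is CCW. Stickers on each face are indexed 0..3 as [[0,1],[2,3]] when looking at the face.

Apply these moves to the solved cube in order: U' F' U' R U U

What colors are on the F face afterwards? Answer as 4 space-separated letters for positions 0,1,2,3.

Answer: G G O Y

Derivation:
After move 1 (U'): U=WWWW F=OOGG R=GGRR B=RRBB L=BBOO
After move 2 (F'): F=OGOG U=WWGR R=YGYR D=BOYY L=BWOW
After move 3 (U'): U=WRWG F=BWOG R=OGYR B=YGBB L=RROW
After move 4 (R): R=YORG U=WWWG F=BOOY D=BBYY B=GGRB
After move 5 (U): U=WWGW F=YOOY R=GGRG B=RRRB L=BOOW
After move 6 (U): U=GWWW F=GGOY R=RRRG B=BORB L=YOOW
Query: F face = GGOY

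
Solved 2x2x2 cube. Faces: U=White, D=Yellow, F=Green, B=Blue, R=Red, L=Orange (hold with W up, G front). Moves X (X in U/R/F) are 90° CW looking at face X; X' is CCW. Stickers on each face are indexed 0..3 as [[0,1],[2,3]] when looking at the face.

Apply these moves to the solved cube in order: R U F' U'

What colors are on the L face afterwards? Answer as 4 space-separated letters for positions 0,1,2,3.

After move 1 (R): R=RRRR U=WGWG F=GYGY D=YBYB B=WBWB
After move 2 (U): U=WWGG F=RRGY R=WBRR B=OOWB L=GYOO
After move 3 (F'): F=RYRG U=WWWR R=BBYR D=YOYB L=GGOG
After move 4 (U'): U=WRWW F=GGRG R=RYYR B=BBWB L=OOOG
Query: L face = OOOG

Answer: O O O G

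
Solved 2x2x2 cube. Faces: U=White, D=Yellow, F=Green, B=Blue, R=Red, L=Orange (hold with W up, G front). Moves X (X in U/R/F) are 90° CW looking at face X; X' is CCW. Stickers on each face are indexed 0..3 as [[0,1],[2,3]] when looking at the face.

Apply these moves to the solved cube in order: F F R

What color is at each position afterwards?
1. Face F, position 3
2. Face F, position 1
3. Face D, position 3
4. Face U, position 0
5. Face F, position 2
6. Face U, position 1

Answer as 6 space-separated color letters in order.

Answer: Y W B W G G

Derivation:
After move 1 (F): F=GGGG U=WWOO R=WRWR D=RRYY L=OYOY
After move 2 (F): F=GGGG U=WWYY R=OROR D=WWYY L=OROR
After move 3 (R): R=OORR U=WGYG F=GWGY D=WBYB B=YBWB
Query 1: F[3] = Y
Query 2: F[1] = W
Query 3: D[3] = B
Query 4: U[0] = W
Query 5: F[2] = G
Query 6: U[1] = G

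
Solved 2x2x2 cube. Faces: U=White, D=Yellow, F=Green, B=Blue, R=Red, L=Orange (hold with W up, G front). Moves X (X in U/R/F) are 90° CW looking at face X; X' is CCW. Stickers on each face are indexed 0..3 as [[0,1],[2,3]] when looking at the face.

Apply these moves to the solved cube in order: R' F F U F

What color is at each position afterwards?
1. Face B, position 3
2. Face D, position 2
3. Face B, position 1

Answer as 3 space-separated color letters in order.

After move 1 (R'): R=RRRR U=WBWB F=GWGW D=YGYG B=YBYB
After move 2 (F): F=GGWW U=WBOO R=WRBR D=RRYG L=OYOG
After move 3 (F): F=WGWG U=WBGY R=OROR D=BWYG L=OROR
After move 4 (U): U=GWYB F=ORWG R=YBOR B=ORYB L=WGOR
After move 5 (F): F=WOGR U=GWRG R=YBBR D=OYYG L=WBOW
Query 1: B[3] = B
Query 2: D[2] = Y
Query 3: B[1] = R

Answer: B Y R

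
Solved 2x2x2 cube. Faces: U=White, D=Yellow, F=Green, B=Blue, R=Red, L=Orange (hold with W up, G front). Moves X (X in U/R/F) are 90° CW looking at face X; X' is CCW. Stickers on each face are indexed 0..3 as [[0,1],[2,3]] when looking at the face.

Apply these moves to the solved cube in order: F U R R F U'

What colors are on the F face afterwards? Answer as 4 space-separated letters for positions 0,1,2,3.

After move 1 (F): F=GGGG U=WWOO R=WRWR D=RRYY L=OYOY
After move 2 (U): U=OWOW F=WRGG R=BBWR B=OYBB L=GGOY
After move 3 (R): R=WBRB U=OROG F=WRGY D=RBYO B=WYWB
After move 4 (R): R=RWBB U=OROY F=WBGO D=RWYW B=GYRB
After move 5 (F): F=GWOB U=ORYG R=OWYB D=BRYW L=GROW
After move 6 (U'): U=RGOY F=GROB R=GWYB B=OWRB L=GYOW
Query: F face = GROB

Answer: G R O B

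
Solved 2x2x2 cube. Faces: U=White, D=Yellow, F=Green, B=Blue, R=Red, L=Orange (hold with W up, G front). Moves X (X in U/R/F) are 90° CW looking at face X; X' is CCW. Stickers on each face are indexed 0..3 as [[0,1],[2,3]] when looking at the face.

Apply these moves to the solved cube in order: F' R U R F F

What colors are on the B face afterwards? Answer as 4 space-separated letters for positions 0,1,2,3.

After move 1 (F'): F=GGGG U=WWRR R=YRYR D=OOYY L=OWOW
After move 2 (R): R=YYRR U=WGRG F=GOGY D=OBYB B=RBWB
After move 3 (U): U=RWGG F=YYGY R=RBRR B=OWWB L=GOOW
After move 4 (R): R=RRRB U=RYGY F=YBGB D=OWYO B=GWWB
After move 5 (F): F=GYBB U=RYWO R=GRYB D=RRYO L=GOOW
After move 6 (F): F=BGBY U=RYWO R=WROB D=YGYO L=GROR
Query: B face = GWWB

Answer: G W W B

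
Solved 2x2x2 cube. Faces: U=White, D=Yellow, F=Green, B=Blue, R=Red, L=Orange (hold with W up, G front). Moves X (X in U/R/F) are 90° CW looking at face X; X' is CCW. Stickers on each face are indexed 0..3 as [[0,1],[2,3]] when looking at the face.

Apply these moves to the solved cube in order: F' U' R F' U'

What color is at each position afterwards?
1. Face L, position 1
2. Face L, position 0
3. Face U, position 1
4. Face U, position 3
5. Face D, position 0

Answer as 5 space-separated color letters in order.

Answer: R R R Y B

Derivation:
After move 1 (F'): F=GGGG U=WWRR R=YRYR D=OOYY L=OWOW
After move 2 (U'): U=WRWR F=OWGG R=GGYR B=YRBB L=BBOW
After move 3 (R): R=YGRG U=WWWG F=OOGY D=OBYY B=RRRB
After move 4 (F'): F=OYOG U=WWYR R=BGOG D=BWYY L=BGOW
After move 5 (U'): U=WRWY F=BGOG R=OYOG B=BGRB L=RROW
Query 1: L[1] = R
Query 2: L[0] = R
Query 3: U[1] = R
Query 4: U[3] = Y
Query 5: D[0] = B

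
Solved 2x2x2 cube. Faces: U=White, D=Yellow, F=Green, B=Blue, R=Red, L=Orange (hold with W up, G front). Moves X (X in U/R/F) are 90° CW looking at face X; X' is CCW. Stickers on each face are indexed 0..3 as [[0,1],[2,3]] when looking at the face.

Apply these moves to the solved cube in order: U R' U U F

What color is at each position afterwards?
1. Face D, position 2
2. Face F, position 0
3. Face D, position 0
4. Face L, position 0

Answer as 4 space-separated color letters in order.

After move 1 (U): U=WWWW F=RRGG R=BBRR B=OOBB L=GGOO
After move 2 (R'): R=BRBR U=WBWO F=RWGW D=YRYG B=YOYB
After move 3 (U): U=WWOB F=BRGW R=YOBR B=GGYB L=RWOO
After move 4 (U): U=OWBW F=YOGW R=GGBR B=RWYB L=BROO
After move 5 (F): F=GYWO U=OWOR R=BGWR D=BGYG L=BYOR
Query 1: D[2] = Y
Query 2: F[0] = G
Query 3: D[0] = B
Query 4: L[0] = B

Answer: Y G B B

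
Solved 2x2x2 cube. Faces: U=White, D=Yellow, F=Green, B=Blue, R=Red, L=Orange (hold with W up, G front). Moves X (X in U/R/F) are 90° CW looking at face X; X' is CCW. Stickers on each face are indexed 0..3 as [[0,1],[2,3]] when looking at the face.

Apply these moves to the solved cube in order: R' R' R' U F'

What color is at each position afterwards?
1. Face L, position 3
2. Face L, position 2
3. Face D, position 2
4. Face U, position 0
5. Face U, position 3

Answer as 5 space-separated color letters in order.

After move 1 (R'): R=RRRR U=WBWB F=GWGW D=YGYG B=YBYB
After move 2 (R'): R=RRRR U=WYWY F=GBGB D=YWYW B=GBGB
After move 3 (R'): R=RRRR U=WGWG F=GYGY D=YBYB B=WBWB
After move 4 (U): U=WWGG F=RRGY R=WBRR B=OOWB L=GYOO
After move 5 (F'): F=RYRG U=WWWR R=BBYR D=YOYB L=GGOG
Query 1: L[3] = G
Query 2: L[2] = O
Query 3: D[2] = Y
Query 4: U[0] = W
Query 5: U[3] = R

Answer: G O Y W R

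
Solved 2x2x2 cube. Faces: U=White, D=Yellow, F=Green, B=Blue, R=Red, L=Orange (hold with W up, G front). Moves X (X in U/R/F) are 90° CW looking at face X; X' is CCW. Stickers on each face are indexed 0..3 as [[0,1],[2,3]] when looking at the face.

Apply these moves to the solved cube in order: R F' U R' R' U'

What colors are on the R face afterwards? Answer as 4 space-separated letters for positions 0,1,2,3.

Answer: B W B W

Derivation:
After move 1 (R): R=RRRR U=WGWG F=GYGY D=YBYB B=WBWB
After move 2 (F'): F=YYGG U=WGRR R=BRYR D=OOYB L=OGOW
After move 3 (U): U=RWRG F=BRGG R=WBYR B=OGWB L=YYOW
After move 4 (R'): R=BRWY U=RWRO F=BWGG D=ORYG B=BGOB
After move 5 (R'): R=RYBW U=RORB F=BWGO D=OWYG B=GGRB
After move 6 (U'): U=OBRR F=YYGO R=BWBW B=RYRB L=GGOW
Query: R face = BWBW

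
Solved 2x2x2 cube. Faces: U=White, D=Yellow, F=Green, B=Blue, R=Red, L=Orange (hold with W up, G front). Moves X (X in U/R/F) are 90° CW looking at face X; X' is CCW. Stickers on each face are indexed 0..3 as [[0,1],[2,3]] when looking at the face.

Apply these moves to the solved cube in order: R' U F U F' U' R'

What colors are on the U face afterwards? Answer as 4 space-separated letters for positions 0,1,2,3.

Answer: W Y O Y

Derivation:
After move 1 (R'): R=RRRR U=WBWB F=GWGW D=YGYG B=YBYB
After move 2 (U): U=WWBB F=RRGW R=YBRR B=OOYB L=GWOO
After move 3 (F): F=GRWR U=WWOW R=BBBR D=RYYG L=GYOG
After move 4 (U): U=OWWW F=BBWR R=OOBR B=GYYB L=GROG
After move 5 (F'): F=BRBW U=OWOB R=YORR D=RGYG L=GWOW
After move 6 (U'): U=WBOO F=GWBW R=BRRR B=YOYB L=GYOW
After move 7 (R'): R=RRBR U=WYOY F=GBBO D=RWYW B=GOGB
Query: U face = WYOY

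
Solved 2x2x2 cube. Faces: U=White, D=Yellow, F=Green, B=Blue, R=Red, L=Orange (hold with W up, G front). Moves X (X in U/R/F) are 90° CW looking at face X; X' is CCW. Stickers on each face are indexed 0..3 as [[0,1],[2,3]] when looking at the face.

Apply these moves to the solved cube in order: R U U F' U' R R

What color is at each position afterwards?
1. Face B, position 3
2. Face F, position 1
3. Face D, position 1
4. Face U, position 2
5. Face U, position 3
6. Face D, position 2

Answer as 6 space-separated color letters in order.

Answer: B W R G B Y

Derivation:
After move 1 (R): R=RRRR U=WGWG F=GYGY D=YBYB B=WBWB
After move 2 (U): U=WWGG F=RRGY R=WBRR B=OOWB L=GYOO
After move 3 (U): U=GWGW F=WBGY R=OORR B=GYWB L=RROO
After move 4 (F'): F=BYWG U=GWOR R=BOYR D=ROYB L=RWOG
After move 5 (U'): U=WRGO F=RWWG R=BYYR B=BOWB L=GYOG
After move 6 (R): R=YBRY U=WWGG F=ROWB D=RWYB B=OORB
After move 7 (R): R=RYYB U=WOGB F=RWWB D=RRYO B=GOWB
Query 1: B[3] = B
Query 2: F[1] = W
Query 3: D[1] = R
Query 4: U[2] = G
Query 5: U[3] = B
Query 6: D[2] = Y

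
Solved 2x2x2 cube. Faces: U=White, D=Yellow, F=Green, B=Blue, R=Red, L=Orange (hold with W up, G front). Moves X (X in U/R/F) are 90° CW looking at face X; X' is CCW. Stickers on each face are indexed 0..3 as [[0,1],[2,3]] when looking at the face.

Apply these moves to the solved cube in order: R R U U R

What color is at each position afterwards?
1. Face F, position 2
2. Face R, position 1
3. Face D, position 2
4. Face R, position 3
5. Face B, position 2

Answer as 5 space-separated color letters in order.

Answer: G O Y O W

Derivation:
After move 1 (R): R=RRRR U=WGWG F=GYGY D=YBYB B=WBWB
After move 2 (R): R=RRRR U=WYWY F=GBGB D=YWYW B=GBGB
After move 3 (U): U=WWYY F=RRGB R=GBRR B=OOGB L=GBOO
After move 4 (U): U=YWYW F=GBGB R=OORR B=GBGB L=RROO
After move 5 (R): R=RORO U=YBYB F=GWGW D=YGYG B=WBWB
Query 1: F[2] = G
Query 2: R[1] = O
Query 3: D[2] = Y
Query 4: R[3] = O
Query 5: B[2] = W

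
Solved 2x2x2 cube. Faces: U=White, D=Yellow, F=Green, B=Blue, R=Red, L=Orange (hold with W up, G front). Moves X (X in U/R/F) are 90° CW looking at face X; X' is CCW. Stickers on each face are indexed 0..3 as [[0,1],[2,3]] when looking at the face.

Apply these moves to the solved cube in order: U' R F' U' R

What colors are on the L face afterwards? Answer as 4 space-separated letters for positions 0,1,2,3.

Answer: W R O W

Derivation:
After move 1 (U'): U=WWWW F=OOGG R=GGRR B=RRBB L=BBOO
After move 2 (R): R=RGRG U=WOWG F=OYGY D=YBYR B=WRWB
After move 3 (F'): F=YYOG U=WORR R=BGYG D=BOYR L=BGOW
After move 4 (U'): U=ORWR F=BGOG R=YYYG B=BGWB L=WROW
After move 5 (R): R=YYGY U=OGWG F=BOOR D=BWYB B=RGRB
Query: L face = WROW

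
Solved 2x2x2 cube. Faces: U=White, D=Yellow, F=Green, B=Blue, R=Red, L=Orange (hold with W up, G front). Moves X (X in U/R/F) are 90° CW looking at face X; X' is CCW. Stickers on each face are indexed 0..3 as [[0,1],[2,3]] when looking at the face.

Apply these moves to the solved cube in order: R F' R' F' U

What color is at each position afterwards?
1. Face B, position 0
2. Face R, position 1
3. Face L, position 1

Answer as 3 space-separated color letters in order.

Answer: O B R

Derivation:
After move 1 (R): R=RRRR U=WGWG F=GYGY D=YBYB B=WBWB
After move 2 (F'): F=YYGG U=WGRR R=BRYR D=OOYB L=OGOW
After move 3 (R'): R=RRBY U=WWRW F=YGGR D=OYYG B=BBOB
After move 4 (F'): F=GRYG U=WWRB R=YROY D=GWYG L=OWOR
After move 5 (U): U=RWBW F=YRYG R=BBOY B=OWOB L=GROR
Query 1: B[0] = O
Query 2: R[1] = B
Query 3: L[1] = R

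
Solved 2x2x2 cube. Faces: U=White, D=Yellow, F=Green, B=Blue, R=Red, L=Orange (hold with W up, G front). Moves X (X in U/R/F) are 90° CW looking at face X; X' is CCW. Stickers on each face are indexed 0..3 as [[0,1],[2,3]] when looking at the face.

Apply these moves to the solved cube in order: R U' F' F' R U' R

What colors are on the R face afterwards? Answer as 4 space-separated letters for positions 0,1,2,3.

Answer: R Y Y W

Derivation:
After move 1 (R): R=RRRR U=WGWG F=GYGY D=YBYB B=WBWB
After move 2 (U'): U=GGWW F=OOGY R=GYRR B=RRWB L=WBOO
After move 3 (F'): F=OYOG U=GGGR R=BYYR D=BOYB L=WWOW
After move 4 (F'): F=YGOO U=GGBY R=OYBR D=WWYB L=WROG
After move 5 (R): R=BORY U=GGBO F=YWOB D=WWYR B=YRGB
After move 6 (U'): U=GOGB F=WROB R=YWRY B=BOGB L=YROG
After move 7 (R): R=RYYW U=GRGB F=WWOR D=WGYB B=BOOB
Query: R face = RYYW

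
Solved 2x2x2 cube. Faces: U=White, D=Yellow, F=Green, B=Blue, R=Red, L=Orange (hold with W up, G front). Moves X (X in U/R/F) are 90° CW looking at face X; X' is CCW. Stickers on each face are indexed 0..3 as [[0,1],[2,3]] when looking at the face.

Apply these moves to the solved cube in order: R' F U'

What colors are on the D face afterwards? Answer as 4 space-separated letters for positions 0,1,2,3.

After move 1 (R'): R=RRRR U=WBWB F=GWGW D=YGYG B=YBYB
After move 2 (F): F=GGWW U=WBOO R=WRBR D=RRYG L=OYOG
After move 3 (U'): U=BOWO F=OYWW R=GGBR B=WRYB L=YBOG
Query: D face = RRYG

Answer: R R Y G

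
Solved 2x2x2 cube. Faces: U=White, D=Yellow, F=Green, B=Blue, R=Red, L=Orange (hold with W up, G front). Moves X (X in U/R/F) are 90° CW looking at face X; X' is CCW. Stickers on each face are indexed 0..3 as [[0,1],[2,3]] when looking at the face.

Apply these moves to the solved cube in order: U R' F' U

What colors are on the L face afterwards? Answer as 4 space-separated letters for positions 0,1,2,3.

Answer: W W O W

Derivation:
After move 1 (U): U=WWWW F=RRGG R=BBRR B=OOBB L=GGOO
After move 2 (R'): R=BRBR U=WBWO F=RWGW D=YRYG B=YOYB
After move 3 (F'): F=WWRG U=WBBB R=RRYR D=GOYG L=GOOW
After move 4 (U): U=BWBB F=RRRG R=YOYR B=GOYB L=WWOW
Query: L face = WWOW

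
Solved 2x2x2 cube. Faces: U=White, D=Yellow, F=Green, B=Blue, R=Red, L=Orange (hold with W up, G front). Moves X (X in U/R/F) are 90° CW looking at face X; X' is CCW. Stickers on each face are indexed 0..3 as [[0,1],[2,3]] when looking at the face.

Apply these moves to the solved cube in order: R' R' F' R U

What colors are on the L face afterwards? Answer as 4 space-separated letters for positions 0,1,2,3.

Answer: B O O W

Derivation:
After move 1 (R'): R=RRRR U=WBWB F=GWGW D=YGYG B=YBYB
After move 2 (R'): R=RRRR U=WYWY F=GBGB D=YWYW B=GBGB
After move 3 (F'): F=BBGG U=WYRR R=WRYR D=OOYW L=OYOW
After move 4 (R): R=YWRR U=WBRG F=BOGW D=OGYG B=RBYB
After move 5 (U): U=RWGB F=YWGW R=RBRR B=OYYB L=BOOW
Query: L face = BOOW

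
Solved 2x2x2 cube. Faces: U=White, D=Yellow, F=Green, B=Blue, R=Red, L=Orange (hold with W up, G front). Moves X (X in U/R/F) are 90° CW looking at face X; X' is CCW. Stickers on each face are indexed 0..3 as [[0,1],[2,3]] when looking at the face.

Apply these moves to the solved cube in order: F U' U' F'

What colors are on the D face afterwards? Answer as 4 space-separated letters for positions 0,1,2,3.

After move 1 (F): F=GGGG U=WWOO R=WRWR D=RRYY L=OYOY
After move 2 (U'): U=WOWO F=OYGG R=GGWR B=WRBB L=BBOY
After move 3 (U'): U=OOWW F=BBGG R=OYWR B=GGBB L=WROY
After move 4 (F'): F=BGBG U=OOOW R=RYRR D=RYYY L=WWOW
Query: D face = RYYY

Answer: R Y Y Y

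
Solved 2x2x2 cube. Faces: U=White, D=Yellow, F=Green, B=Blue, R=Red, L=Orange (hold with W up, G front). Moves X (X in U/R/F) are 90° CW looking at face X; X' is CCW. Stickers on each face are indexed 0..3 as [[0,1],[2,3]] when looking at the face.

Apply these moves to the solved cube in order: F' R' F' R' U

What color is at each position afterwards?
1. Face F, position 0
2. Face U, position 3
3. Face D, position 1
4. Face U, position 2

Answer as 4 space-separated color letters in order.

Answer: R O R Y

Derivation:
After move 1 (F'): F=GGGG U=WWRR R=YRYR D=OOYY L=OWOW
After move 2 (R'): R=RRYY U=WBRB F=GWGR D=OGYG B=YBOB
After move 3 (F'): F=WRGG U=WBRY R=GROY D=WWYG L=OBOR
After move 4 (R'): R=RYGO U=WORY F=WBGY D=WRYG B=GBWB
After move 5 (U): U=RWYO F=RYGY R=GBGO B=OBWB L=WBOR
Query 1: F[0] = R
Query 2: U[3] = O
Query 3: D[1] = R
Query 4: U[2] = Y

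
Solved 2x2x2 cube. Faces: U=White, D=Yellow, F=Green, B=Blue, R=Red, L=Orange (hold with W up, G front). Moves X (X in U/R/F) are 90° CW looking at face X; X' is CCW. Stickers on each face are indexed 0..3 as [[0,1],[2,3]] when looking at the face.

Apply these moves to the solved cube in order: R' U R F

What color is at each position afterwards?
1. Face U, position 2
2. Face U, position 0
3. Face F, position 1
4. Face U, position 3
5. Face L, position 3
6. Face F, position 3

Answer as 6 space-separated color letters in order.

Answer: O W R W Y G

Derivation:
After move 1 (R'): R=RRRR U=WBWB F=GWGW D=YGYG B=YBYB
After move 2 (U): U=WWBB F=RRGW R=YBRR B=OOYB L=GWOO
After move 3 (R): R=RYRB U=WRBW F=RGGG D=YYYO B=BOWB
After move 4 (F): F=GRGG U=WROW R=BYWB D=RRYO L=GYOY
Query 1: U[2] = O
Query 2: U[0] = W
Query 3: F[1] = R
Query 4: U[3] = W
Query 5: L[3] = Y
Query 6: F[3] = G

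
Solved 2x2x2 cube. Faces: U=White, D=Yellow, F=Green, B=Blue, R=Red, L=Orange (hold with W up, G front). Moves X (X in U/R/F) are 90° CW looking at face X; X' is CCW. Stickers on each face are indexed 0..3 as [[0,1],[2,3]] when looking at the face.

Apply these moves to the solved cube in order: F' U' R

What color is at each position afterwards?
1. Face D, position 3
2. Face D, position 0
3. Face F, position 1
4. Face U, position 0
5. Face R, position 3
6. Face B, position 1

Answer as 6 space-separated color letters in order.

After move 1 (F'): F=GGGG U=WWRR R=YRYR D=OOYY L=OWOW
After move 2 (U'): U=WRWR F=OWGG R=GGYR B=YRBB L=BBOW
After move 3 (R): R=YGRG U=WWWG F=OOGY D=OBYY B=RRRB
Query 1: D[3] = Y
Query 2: D[0] = O
Query 3: F[1] = O
Query 4: U[0] = W
Query 5: R[3] = G
Query 6: B[1] = R

Answer: Y O O W G R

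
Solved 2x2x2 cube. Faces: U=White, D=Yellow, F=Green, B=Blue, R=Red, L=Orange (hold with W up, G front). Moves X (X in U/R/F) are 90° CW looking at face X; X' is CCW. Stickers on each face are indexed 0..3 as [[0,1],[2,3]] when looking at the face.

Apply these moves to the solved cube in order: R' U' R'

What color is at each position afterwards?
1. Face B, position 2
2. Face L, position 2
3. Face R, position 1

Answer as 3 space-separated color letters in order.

After move 1 (R'): R=RRRR U=WBWB F=GWGW D=YGYG B=YBYB
After move 2 (U'): U=BBWW F=OOGW R=GWRR B=RRYB L=YBOO
After move 3 (R'): R=WRGR U=BYWR F=OBGW D=YOYW B=GRGB
Query 1: B[2] = G
Query 2: L[2] = O
Query 3: R[1] = R

Answer: G O R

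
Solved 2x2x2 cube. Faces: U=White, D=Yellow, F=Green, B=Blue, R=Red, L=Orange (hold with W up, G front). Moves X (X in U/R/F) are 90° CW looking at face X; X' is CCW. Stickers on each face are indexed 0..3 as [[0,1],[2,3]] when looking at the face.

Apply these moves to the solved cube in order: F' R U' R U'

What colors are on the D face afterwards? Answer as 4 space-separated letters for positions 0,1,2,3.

Answer: O W Y Y

Derivation:
After move 1 (F'): F=GGGG U=WWRR R=YRYR D=OOYY L=OWOW
After move 2 (R): R=YYRR U=WGRG F=GOGY D=OBYB B=RBWB
After move 3 (U'): U=GGWR F=OWGY R=GORR B=YYWB L=RBOW
After move 4 (R): R=RGRO U=GWWY F=OBGB D=OWYY B=RYGB
After move 5 (U'): U=WYGW F=RBGB R=OBRO B=RGGB L=RYOW
Query: D face = OWYY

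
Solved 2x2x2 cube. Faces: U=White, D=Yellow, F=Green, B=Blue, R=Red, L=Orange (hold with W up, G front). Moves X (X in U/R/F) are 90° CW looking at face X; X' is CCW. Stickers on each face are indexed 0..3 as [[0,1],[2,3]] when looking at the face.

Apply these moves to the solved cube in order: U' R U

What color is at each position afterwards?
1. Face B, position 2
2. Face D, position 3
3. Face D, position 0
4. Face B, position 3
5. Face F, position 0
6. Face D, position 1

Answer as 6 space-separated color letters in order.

After move 1 (U'): U=WWWW F=OOGG R=GGRR B=RRBB L=BBOO
After move 2 (R): R=RGRG U=WOWG F=OYGY D=YBYR B=WRWB
After move 3 (U): U=WWGO F=RGGY R=WRRG B=BBWB L=OYOO
Query 1: B[2] = W
Query 2: D[3] = R
Query 3: D[0] = Y
Query 4: B[3] = B
Query 5: F[0] = R
Query 6: D[1] = B

Answer: W R Y B R B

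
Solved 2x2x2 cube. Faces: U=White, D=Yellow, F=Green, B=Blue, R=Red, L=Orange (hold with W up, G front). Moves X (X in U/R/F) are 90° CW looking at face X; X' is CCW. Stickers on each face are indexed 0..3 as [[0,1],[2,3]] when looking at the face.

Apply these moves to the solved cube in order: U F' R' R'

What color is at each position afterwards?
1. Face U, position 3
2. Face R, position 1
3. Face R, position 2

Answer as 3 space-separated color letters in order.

Answer: Y Y B

Derivation:
After move 1 (U): U=WWWW F=RRGG R=BBRR B=OOBB L=GGOO
After move 2 (F'): F=RGRG U=WWBR R=YBYR D=GOYY L=GWOW
After move 3 (R'): R=BRYY U=WBBO F=RWRR D=GGYG B=YOOB
After move 4 (R'): R=RYBY U=WOBY F=RBRO D=GWYR B=GOGB
Query 1: U[3] = Y
Query 2: R[1] = Y
Query 3: R[2] = B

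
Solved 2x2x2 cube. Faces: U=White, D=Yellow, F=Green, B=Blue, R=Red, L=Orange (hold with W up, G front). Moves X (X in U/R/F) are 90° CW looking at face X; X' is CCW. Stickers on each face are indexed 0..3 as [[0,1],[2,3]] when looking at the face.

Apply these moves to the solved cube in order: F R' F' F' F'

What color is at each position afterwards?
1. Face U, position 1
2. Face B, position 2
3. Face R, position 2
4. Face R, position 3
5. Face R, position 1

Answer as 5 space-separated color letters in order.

Answer: B R B W R

Derivation:
After move 1 (F): F=GGGG U=WWOO R=WRWR D=RRYY L=OYOY
After move 2 (R'): R=RRWW U=WBOB F=GWGO D=RGYG B=YBRB
After move 3 (F'): F=WOGG U=WBRW R=GRRW D=YYYG L=OBOO
After move 4 (F'): F=OGWG U=WBGR R=YRYW D=BOYG L=OWOR
After move 5 (F'): F=GGOW U=WBYY R=ORBW D=WRYG L=OROG
Query 1: U[1] = B
Query 2: B[2] = R
Query 3: R[2] = B
Query 4: R[3] = W
Query 5: R[1] = R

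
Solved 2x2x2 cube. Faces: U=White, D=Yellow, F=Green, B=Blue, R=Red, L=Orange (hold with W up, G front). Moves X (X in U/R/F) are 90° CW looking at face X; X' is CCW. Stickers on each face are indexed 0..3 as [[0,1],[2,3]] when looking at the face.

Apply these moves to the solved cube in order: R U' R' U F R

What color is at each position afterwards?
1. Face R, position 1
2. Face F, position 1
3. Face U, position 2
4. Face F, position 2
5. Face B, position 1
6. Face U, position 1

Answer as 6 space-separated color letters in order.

After move 1 (R): R=RRRR U=WGWG F=GYGY D=YBYB B=WBWB
After move 2 (U'): U=GGWW F=OOGY R=GYRR B=RRWB L=WBOO
After move 3 (R'): R=YRGR U=GWWR F=OGGW D=YOYY B=BRBB
After move 4 (U): U=WGRW F=YRGW R=BRGR B=WBBB L=OGOO
After move 5 (F): F=GYWR U=WGOG R=RRWR D=GBYY L=OYOO
After move 6 (R): R=WRRR U=WYOR F=GBWY D=GBYW B=GBGB
Query 1: R[1] = R
Query 2: F[1] = B
Query 3: U[2] = O
Query 4: F[2] = W
Query 5: B[1] = B
Query 6: U[1] = Y

Answer: R B O W B Y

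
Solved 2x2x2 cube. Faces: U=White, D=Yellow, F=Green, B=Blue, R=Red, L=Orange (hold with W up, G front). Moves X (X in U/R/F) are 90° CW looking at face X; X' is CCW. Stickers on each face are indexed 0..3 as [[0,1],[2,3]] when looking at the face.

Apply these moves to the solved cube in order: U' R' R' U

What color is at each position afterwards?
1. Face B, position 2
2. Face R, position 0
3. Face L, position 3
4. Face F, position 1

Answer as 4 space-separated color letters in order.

After move 1 (U'): U=WWWW F=OOGG R=GGRR B=RRBB L=BBOO
After move 2 (R'): R=GRGR U=WBWR F=OWGW D=YOYG B=YRYB
After move 3 (R'): R=RRGG U=WYWY F=OBGR D=YWYW B=GROB
After move 4 (U): U=WWYY F=RRGR R=GRGG B=BBOB L=OBOO
Query 1: B[2] = O
Query 2: R[0] = G
Query 3: L[3] = O
Query 4: F[1] = R

Answer: O G O R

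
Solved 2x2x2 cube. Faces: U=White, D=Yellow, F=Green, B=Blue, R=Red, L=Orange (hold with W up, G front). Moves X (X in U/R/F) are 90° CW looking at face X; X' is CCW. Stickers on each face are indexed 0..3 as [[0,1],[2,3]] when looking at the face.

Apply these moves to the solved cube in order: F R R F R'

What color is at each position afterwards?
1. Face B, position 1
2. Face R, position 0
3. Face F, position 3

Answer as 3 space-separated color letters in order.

After move 1 (F): F=GGGG U=WWOO R=WRWR D=RRYY L=OYOY
After move 2 (R): R=WWRR U=WGOG F=GRGY D=RBYB B=OBWB
After move 3 (R): R=RWRW U=WROY F=GBGB D=RWYO B=GBGB
After move 4 (F): F=GGBB U=WRYY R=OWYW D=RRYO L=OROW
After move 5 (R'): R=WWOY U=WGYG F=GRBY D=RGYB B=OBRB
Query 1: B[1] = B
Query 2: R[0] = W
Query 3: F[3] = Y

Answer: B W Y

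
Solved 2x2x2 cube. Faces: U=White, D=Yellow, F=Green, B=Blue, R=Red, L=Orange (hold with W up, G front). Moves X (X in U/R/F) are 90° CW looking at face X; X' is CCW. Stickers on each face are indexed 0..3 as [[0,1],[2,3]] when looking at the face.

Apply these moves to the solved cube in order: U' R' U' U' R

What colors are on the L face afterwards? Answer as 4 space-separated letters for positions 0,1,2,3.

Answer: G R O O

Derivation:
After move 1 (U'): U=WWWW F=OOGG R=GGRR B=RRBB L=BBOO
After move 2 (R'): R=GRGR U=WBWR F=OWGW D=YOYG B=YRYB
After move 3 (U'): U=BRWW F=BBGW R=OWGR B=GRYB L=YROO
After move 4 (U'): U=RWBW F=YRGW R=BBGR B=OWYB L=GROO
After move 5 (R): R=GBRB U=RRBW F=YOGG D=YYYO B=WWWB
Query: L face = GROO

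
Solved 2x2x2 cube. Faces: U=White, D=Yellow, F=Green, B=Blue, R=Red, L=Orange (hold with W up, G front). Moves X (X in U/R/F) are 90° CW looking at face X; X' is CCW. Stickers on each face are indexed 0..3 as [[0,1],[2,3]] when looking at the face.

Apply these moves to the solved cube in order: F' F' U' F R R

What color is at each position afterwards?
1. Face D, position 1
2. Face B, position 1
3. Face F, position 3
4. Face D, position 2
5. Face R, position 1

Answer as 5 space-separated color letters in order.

Answer: Y R O Y Y

Derivation:
After move 1 (F'): F=GGGG U=WWRR R=YRYR D=OOYY L=OWOW
After move 2 (F'): F=GGGG U=WWYY R=OROR D=WWYY L=OROR
After move 3 (U'): U=WYWY F=ORGG R=GGOR B=ORBB L=BBOR
After move 4 (F): F=GOGR U=WYRB R=WGYR D=OGYY L=BWOW
After move 5 (R): R=YWRG U=WORR F=GGGY D=OBYO B=BRYB
After move 6 (R): R=RYGW U=WGRY F=GBGO D=OYYB B=RROB
Query 1: D[1] = Y
Query 2: B[1] = R
Query 3: F[3] = O
Query 4: D[2] = Y
Query 5: R[1] = Y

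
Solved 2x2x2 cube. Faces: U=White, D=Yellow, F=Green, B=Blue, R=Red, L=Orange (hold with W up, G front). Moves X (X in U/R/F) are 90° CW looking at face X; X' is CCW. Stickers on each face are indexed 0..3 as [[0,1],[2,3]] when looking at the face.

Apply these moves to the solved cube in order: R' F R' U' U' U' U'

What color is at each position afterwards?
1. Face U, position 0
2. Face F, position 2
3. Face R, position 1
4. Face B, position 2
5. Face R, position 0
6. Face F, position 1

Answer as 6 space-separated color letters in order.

After move 1 (R'): R=RRRR U=WBWB F=GWGW D=YGYG B=YBYB
After move 2 (F): F=GGWW U=WBOO R=WRBR D=RRYG L=OYOG
After move 3 (R'): R=RRWB U=WYOY F=GBWO D=RGYW B=GBRB
After move 4 (U'): U=YYWO F=OYWO R=GBWB B=RRRB L=GBOG
After move 5 (U'): U=YOYW F=GBWO R=OYWB B=GBRB L=RROG
After move 6 (U'): U=OWYY F=RRWO R=GBWB B=OYRB L=GBOG
After move 7 (U'): U=WYOY F=GBWO R=RRWB B=GBRB L=OYOG
Query 1: U[0] = W
Query 2: F[2] = W
Query 3: R[1] = R
Query 4: B[2] = R
Query 5: R[0] = R
Query 6: F[1] = B

Answer: W W R R R B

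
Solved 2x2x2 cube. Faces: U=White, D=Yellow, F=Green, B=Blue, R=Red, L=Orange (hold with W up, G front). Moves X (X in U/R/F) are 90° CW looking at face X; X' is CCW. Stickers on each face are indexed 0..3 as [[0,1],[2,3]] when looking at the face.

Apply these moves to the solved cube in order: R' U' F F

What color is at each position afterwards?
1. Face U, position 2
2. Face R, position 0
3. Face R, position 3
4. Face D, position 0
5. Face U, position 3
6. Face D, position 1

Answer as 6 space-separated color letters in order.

After move 1 (R'): R=RRRR U=WBWB F=GWGW D=YGYG B=YBYB
After move 2 (U'): U=BBWW F=OOGW R=GWRR B=RRYB L=YBOO
After move 3 (F): F=GOWO U=BBOB R=WWWR D=RGYG L=YYOG
After move 4 (F): F=WGOO U=BBGY R=OWBR D=WWYG L=YROG
Query 1: U[2] = G
Query 2: R[0] = O
Query 3: R[3] = R
Query 4: D[0] = W
Query 5: U[3] = Y
Query 6: D[1] = W

Answer: G O R W Y W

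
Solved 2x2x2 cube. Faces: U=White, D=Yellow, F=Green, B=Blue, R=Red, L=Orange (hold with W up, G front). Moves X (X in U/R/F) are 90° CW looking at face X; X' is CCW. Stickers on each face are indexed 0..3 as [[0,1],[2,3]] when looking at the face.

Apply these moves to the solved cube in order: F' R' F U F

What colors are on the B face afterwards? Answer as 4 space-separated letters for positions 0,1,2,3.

After move 1 (F'): F=GGGG U=WWRR R=YRYR D=OOYY L=OWOW
After move 2 (R'): R=RRYY U=WBRB F=GWGR D=OGYG B=YBOB
After move 3 (F): F=GGRW U=WBWW R=RRBY D=YRYG L=OOOG
After move 4 (U): U=WWWB F=RRRW R=YBBY B=OOOB L=GGOG
After move 5 (F): F=RRWR U=WWGG R=WBBY D=BYYG L=GYOR
Query: B face = OOOB

Answer: O O O B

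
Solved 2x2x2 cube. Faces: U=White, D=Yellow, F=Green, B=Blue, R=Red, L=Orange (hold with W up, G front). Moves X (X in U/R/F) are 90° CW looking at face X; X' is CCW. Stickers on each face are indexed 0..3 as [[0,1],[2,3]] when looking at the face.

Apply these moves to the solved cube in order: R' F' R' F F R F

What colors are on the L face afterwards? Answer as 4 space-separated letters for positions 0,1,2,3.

After move 1 (R'): R=RRRR U=WBWB F=GWGW D=YGYG B=YBYB
After move 2 (F'): F=WWGG U=WBRR R=GRYR D=OOYG L=OBOW
After move 3 (R'): R=RRGY U=WYRY F=WBGR D=OWYG B=GBOB
After move 4 (F): F=GWRB U=WYWB R=RRYY D=GRYG L=OOOW
After move 5 (F): F=RGBW U=WYWO R=WRBY D=YRYG L=OGOR
After move 6 (R): R=BWYR U=WGWW F=RRBG D=YOYG B=OBYB
After move 7 (F): F=BRGR U=WGRG R=WWWR D=YBYG L=OYOO
Query: L face = OYOO

Answer: O Y O O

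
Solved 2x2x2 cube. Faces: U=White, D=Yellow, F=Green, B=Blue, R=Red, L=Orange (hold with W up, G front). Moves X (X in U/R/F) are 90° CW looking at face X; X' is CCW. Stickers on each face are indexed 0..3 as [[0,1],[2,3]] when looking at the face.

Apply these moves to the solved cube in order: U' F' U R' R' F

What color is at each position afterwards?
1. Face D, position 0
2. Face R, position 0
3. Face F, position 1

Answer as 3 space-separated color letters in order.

After move 1 (U'): U=WWWW F=OOGG R=GGRR B=RRBB L=BBOO
After move 2 (F'): F=OGOG U=WWGR R=YGYR D=BOYY L=BWOW
After move 3 (U): U=GWRW F=YGOG R=RRYR B=BWBB L=OGOW
After move 4 (R'): R=RRRY U=GBRB F=YWOW D=BGYG B=YWOB
After move 5 (R'): R=RYRR U=GORY F=YBOB D=BWYW B=GWGB
After move 6 (F): F=OYBB U=GOWG R=RYYR D=RRYW L=OBOW
Query 1: D[0] = R
Query 2: R[0] = R
Query 3: F[1] = Y

Answer: R R Y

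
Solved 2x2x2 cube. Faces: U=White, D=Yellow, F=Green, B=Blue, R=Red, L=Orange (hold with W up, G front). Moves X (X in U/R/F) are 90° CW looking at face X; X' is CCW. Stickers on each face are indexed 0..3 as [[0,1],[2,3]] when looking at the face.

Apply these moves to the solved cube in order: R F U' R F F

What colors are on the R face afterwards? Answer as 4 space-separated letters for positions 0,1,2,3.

Answer: B G B G

Derivation:
After move 1 (R): R=RRRR U=WGWG F=GYGY D=YBYB B=WBWB
After move 2 (F): F=GGYY U=WGOO R=WRGR D=RRYB L=OYOB
After move 3 (U'): U=GOWO F=OYYY R=GGGR B=WRWB L=WBOB
After move 4 (R): R=GGRG U=GYWY F=ORYB D=RWYW B=OROB
After move 5 (F): F=YOBR U=GYBB R=WGYG D=RGYW L=WROW
After move 6 (F): F=BYRO U=GYWR R=BGBG D=YWYW L=WROG
Query: R face = BGBG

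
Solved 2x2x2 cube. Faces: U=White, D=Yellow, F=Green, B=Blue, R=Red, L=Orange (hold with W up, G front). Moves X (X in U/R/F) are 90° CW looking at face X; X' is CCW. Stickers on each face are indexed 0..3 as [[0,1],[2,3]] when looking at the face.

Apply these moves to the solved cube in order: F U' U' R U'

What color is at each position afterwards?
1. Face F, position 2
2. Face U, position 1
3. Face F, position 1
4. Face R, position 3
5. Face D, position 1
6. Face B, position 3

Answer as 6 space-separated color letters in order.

After move 1 (F): F=GGGG U=WWOO R=WRWR D=RRYY L=OYOY
After move 2 (U'): U=WOWO F=OYGG R=GGWR B=WRBB L=BBOY
After move 3 (U'): U=OOWW F=BBGG R=OYWR B=GGBB L=WROY
After move 4 (R): R=WORY U=OBWG F=BRGY D=RBYG B=WGOB
After move 5 (U'): U=BGOW F=WRGY R=BRRY B=WOOB L=WGOY
Query 1: F[2] = G
Query 2: U[1] = G
Query 3: F[1] = R
Query 4: R[3] = Y
Query 5: D[1] = B
Query 6: B[3] = B

Answer: G G R Y B B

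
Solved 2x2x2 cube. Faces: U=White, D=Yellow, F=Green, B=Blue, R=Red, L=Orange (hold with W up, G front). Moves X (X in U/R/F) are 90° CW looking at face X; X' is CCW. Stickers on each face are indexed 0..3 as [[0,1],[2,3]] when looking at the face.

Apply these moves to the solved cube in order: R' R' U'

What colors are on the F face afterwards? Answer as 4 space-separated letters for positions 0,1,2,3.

After move 1 (R'): R=RRRR U=WBWB F=GWGW D=YGYG B=YBYB
After move 2 (R'): R=RRRR U=WYWY F=GBGB D=YWYW B=GBGB
After move 3 (U'): U=YYWW F=OOGB R=GBRR B=RRGB L=GBOO
Query: F face = OOGB

Answer: O O G B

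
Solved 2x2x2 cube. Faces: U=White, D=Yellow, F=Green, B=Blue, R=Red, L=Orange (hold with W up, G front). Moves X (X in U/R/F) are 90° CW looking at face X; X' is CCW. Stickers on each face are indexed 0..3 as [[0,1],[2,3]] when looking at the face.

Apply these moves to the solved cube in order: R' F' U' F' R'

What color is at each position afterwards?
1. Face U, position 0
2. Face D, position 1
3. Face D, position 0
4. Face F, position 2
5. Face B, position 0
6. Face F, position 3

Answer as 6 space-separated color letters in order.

Answer: B G B O G Y

Derivation:
After move 1 (R'): R=RRRR U=WBWB F=GWGW D=YGYG B=YBYB
After move 2 (F'): F=WWGG U=WBRR R=GRYR D=OOYG L=OBOW
After move 3 (U'): U=BRWR F=OBGG R=WWYR B=GRYB L=YBOW
After move 4 (F'): F=BGOG U=BRWY R=OWOR D=BWYG L=YROW
After move 5 (R'): R=WROO U=BYWG F=BROY D=BGYG B=GRWB
Query 1: U[0] = B
Query 2: D[1] = G
Query 3: D[0] = B
Query 4: F[2] = O
Query 5: B[0] = G
Query 6: F[3] = Y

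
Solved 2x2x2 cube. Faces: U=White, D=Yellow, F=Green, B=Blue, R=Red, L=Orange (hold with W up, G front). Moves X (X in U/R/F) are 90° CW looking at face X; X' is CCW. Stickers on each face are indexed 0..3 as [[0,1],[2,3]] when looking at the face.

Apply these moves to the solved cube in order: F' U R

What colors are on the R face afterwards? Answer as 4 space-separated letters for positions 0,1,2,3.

After move 1 (F'): F=GGGG U=WWRR R=YRYR D=OOYY L=OWOW
After move 2 (U): U=RWRW F=YRGG R=BBYR B=OWBB L=GGOW
After move 3 (R): R=YBRB U=RRRG F=YOGY D=OBYO B=WWWB
Query: R face = YBRB

Answer: Y B R B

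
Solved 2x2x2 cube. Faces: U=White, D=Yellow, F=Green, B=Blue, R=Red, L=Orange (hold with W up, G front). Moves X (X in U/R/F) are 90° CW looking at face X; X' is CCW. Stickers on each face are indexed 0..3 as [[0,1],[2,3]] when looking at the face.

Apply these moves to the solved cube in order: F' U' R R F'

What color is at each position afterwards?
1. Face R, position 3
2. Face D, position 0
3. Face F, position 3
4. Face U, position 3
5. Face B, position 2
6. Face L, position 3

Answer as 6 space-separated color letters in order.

Answer: G B G G W W

Derivation:
After move 1 (F'): F=GGGG U=WWRR R=YRYR D=OOYY L=OWOW
After move 2 (U'): U=WRWR F=OWGG R=GGYR B=YRBB L=BBOW
After move 3 (R): R=YGRG U=WWWG F=OOGY D=OBYY B=RRRB
After move 4 (R): R=RYGG U=WOWY F=OBGY D=ORYR B=GRWB
After move 5 (F'): F=BYOG U=WORG R=RYOG D=BWYR L=BYOW
Query 1: R[3] = G
Query 2: D[0] = B
Query 3: F[3] = G
Query 4: U[3] = G
Query 5: B[2] = W
Query 6: L[3] = W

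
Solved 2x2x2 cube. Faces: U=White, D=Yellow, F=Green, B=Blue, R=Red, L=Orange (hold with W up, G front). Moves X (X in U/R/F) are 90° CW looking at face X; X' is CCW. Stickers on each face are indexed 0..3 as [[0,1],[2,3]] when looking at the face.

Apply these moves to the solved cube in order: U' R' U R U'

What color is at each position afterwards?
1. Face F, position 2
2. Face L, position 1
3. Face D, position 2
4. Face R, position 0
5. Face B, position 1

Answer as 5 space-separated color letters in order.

After move 1 (U'): U=WWWW F=OOGG R=GGRR B=RRBB L=BBOO
After move 2 (R'): R=GRGR U=WBWR F=OWGW D=YOYG B=YRYB
After move 3 (U): U=WWRB F=GRGW R=YRGR B=BBYB L=OWOO
After move 4 (R): R=GYRR U=WRRW F=GOGG D=YYYB B=BBWB
After move 5 (U'): U=RWWR F=OWGG R=GORR B=GYWB L=BBOO
Query 1: F[2] = G
Query 2: L[1] = B
Query 3: D[2] = Y
Query 4: R[0] = G
Query 5: B[1] = Y

Answer: G B Y G Y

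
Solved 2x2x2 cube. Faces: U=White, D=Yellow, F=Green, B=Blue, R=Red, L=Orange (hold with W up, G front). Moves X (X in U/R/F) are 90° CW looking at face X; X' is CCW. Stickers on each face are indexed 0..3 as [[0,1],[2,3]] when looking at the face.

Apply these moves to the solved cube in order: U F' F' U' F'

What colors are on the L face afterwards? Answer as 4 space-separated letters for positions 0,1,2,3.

After move 1 (U): U=WWWW F=RRGG R=BBRR B=OOBB L=GGOO
After move 2 (F'): F=RGRG U=WWBR R=YBYR D=GOYY L=GWOW
After move 3 (F'): F=GGRR U=WWYY R=OBGR D=WWYY L=GROB
After move 4 (U'): U=WYWY F=GRRR R=GGGR B=OBBB L=OOOB
After move 5 (F'): F=RRGR U=WYGG R=WGWR D=OBYY L=OYOW
Query: L face = OYOW

Answer: O Y O W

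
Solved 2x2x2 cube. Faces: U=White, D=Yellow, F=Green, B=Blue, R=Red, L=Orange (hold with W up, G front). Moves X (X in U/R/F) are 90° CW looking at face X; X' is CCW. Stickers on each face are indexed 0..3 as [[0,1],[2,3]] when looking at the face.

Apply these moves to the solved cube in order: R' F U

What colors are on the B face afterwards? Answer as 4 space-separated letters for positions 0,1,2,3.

After move 1 (R'): R=RRRR U=WBWB F=GWGW D=YGYG B=YBYB
After move 2 (F): F=GGWW U=WBOO R=WRBR D=RRYG L=OYOG
After move 3 (U): U=OWOB F=WRWW R=YBBR B=OYYB L=GGOG
Query: B face = OYYB

Answer: O Y Y B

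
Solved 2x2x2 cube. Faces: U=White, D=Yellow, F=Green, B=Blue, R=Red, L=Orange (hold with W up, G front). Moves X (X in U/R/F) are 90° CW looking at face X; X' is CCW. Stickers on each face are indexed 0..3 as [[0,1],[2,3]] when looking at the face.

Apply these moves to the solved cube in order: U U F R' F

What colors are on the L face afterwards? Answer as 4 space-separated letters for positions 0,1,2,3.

After move 1 (U): U=WWWW F=RRGG R=BBRR B=OOBB L=GGOO
After move 2 (U): U=WWWW F=BBGG R=OORR B=GGBB L=RROO
After move 3 (F): F=GBGB U=WWOR R=WOWR D=ROYY L=RYOY
After move 4 (R'): R=ORWW U=WBOG F=GWGR D=RBYB B=YGOB
After move 5 (F): F=GGRW U=WBYY R=ORGW D=WOYB L=RROB
Query: L face = RROB

Answer: R R O B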